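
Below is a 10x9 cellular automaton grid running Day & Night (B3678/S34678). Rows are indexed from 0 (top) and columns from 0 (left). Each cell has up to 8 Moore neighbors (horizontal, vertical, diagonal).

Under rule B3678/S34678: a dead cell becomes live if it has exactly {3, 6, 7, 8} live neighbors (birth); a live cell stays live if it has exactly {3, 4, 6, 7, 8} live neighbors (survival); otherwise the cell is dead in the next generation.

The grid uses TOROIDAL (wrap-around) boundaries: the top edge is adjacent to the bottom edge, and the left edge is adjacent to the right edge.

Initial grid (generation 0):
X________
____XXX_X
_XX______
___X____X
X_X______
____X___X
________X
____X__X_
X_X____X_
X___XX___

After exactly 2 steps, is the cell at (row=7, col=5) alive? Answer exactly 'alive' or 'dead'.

Answer: alive

Derivation:
Simulating step by step:
Generation 0 (given above): 22 live cells
Generation 1: 19 live cells
______X_X
XX_______
X__XXX_X_
X________
___X____X
X________
_______X_
_________
_X_XXXX__
_________
Generation 2: 16 live cells
X________
X___XXXX_
X________
___X_____
X________
________X
_________
____XXX__
_________
____X_XX_

Cell (7,5) at generation 2: 1 -> alive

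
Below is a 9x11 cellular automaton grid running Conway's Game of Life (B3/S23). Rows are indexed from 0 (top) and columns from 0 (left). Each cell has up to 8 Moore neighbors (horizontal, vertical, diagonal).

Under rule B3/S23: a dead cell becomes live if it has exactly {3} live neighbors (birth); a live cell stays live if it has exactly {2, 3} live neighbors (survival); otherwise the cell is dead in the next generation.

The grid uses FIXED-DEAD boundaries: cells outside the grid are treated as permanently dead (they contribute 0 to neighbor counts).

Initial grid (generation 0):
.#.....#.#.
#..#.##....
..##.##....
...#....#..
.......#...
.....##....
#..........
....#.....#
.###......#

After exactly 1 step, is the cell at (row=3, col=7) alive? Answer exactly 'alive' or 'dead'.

Answer: alive

Derivation:
Simulating step by step:
Generation 0 (given above): 23 live cells
Generation 1: 24 live cells
......#....
.#.#.#.#...
..##.###...
..###.##...
......##...
......#....
.....#.....
.###.......
..##.......

Cell (3,7) at generation 1: 1 -> alive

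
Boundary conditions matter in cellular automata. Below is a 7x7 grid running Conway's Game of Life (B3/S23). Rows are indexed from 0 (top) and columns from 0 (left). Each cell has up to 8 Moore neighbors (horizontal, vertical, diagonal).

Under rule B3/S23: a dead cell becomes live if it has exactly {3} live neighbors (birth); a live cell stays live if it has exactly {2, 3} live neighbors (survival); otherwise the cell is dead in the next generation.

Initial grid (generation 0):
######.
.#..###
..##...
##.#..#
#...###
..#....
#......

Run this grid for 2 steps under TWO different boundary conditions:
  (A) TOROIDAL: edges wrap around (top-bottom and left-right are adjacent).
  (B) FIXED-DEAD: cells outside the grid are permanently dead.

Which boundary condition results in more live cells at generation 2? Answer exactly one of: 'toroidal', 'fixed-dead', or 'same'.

Answer: fixed-dead

Derivation:
Under TOROIDAL boundary, generation 2:
#..#.##
..##...
..#....
.......
#..#.##
###....
#.#####
Population = 20

Under FIXED-DEAD boundary, generation 2:
###....
#..#.##
#.#..##
#.....#
#..#..#
.###.##
.......
Population = 21

Comparison: toroidal=20, fixed-dead=21 -> fixed-dead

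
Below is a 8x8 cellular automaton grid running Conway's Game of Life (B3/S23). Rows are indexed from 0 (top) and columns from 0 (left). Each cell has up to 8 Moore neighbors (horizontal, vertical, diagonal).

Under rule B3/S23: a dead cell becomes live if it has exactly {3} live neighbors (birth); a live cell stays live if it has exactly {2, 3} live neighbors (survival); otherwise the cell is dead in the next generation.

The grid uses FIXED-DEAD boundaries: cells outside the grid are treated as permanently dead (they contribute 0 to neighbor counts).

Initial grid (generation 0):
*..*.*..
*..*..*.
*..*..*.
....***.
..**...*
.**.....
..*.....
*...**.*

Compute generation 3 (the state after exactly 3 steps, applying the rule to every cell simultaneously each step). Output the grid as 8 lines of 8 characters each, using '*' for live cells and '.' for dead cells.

Answer: .*...*..
.*...**.
.*....*.
........
***.....
.**.....
........
........

Derivation:
Simulating step by step:
Generation 0 (given above): 22 live cells
Generation 1: 24 live cells
....*...
****.**.
...*..**
..*.****
.******.
.*......
..**....
........
Generation 2: 17 live cells
.*****..
.***.***
........
.*......
.*.....*
.*...*..
..*.....
........
Generation 3: 12 live cells
(generation 3 grid is the final answer)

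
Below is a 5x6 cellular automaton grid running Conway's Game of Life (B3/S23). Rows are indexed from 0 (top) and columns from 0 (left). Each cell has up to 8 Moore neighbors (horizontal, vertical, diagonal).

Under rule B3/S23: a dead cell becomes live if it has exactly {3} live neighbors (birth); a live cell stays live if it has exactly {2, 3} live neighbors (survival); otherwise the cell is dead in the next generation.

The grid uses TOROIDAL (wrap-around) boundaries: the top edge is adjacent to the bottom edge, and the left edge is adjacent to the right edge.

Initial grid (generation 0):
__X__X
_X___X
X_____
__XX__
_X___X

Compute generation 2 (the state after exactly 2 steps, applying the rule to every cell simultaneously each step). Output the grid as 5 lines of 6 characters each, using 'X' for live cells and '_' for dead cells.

Simulating step by step:
Generation 0 (given above): 9 live cells
Generation 1: 16 live cells
_XX_XX
_X___X
XXX___
XXX___
XX_XX_
Generation 2: 5 live cells
(generation 2 grid is the final answer)

Answer: ______
___XXX
_____X
______
____X_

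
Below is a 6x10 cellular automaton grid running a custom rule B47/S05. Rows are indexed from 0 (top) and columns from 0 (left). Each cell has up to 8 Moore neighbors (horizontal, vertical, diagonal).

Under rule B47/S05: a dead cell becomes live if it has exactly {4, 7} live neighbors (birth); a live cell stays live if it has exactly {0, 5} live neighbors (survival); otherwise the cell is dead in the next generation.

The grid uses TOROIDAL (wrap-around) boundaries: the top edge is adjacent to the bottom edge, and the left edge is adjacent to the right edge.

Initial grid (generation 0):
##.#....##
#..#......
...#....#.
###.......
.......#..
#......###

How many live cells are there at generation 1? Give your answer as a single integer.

Answer: 11

Derivation:
Simulating step by step:
Generation 0 (given above): 17 live cells
Generation 1: 11 live cells
#.........
..#.......
.##.....#.
..........
##......##
........##
Population at generation 1: 11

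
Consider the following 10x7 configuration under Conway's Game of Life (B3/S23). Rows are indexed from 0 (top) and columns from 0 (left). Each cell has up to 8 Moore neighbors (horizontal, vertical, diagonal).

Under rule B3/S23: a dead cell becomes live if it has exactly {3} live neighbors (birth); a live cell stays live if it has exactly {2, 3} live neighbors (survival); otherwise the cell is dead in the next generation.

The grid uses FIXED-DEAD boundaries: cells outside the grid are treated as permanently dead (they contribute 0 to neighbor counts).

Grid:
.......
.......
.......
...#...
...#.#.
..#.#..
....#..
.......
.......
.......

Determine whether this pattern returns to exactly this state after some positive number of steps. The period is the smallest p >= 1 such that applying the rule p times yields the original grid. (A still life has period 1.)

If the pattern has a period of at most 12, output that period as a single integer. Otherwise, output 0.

Answer: 2

Derivation:
Simulating and comparing each generation to the original:
Gen 0 (original, given above): 6 live cells
Gen 1: 6 live cells, differs from original
Gen 2: 6 live cells, MATCHES original -> period = 2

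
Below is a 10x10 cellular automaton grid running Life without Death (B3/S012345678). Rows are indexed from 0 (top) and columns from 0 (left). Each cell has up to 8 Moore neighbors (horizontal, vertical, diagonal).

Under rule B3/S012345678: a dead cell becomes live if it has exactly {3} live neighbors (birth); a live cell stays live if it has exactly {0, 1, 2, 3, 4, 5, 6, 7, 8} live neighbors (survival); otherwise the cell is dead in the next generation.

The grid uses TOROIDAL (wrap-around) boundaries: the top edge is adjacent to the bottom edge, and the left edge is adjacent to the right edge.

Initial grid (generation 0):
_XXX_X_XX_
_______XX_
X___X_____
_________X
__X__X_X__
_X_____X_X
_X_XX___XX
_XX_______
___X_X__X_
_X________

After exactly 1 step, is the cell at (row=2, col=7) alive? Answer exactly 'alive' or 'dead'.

Simulating step by step:
Generation 0 (given above): 28 live cells
Generation 1: 50 live cells
_XXX_XXXX_
_XXXX_XXXX
X___X___XX
_________X
X_X__XXX__
_X_XX_XX_X
_X_XX___XX
XXX_____XX
_X_X_X__X_
_X_X__XXX_

Cell (2,7) at generation 1: 0 -> dead

Answer: dead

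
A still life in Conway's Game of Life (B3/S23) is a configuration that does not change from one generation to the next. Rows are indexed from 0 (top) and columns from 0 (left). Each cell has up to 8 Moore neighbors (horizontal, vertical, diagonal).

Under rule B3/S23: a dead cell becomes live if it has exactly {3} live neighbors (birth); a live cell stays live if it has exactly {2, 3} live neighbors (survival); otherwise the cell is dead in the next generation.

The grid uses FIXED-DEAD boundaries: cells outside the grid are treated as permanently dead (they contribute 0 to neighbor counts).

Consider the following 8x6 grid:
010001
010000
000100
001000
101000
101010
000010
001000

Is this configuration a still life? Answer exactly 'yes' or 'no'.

Answer: no

Derivation:
Compute generation 1 and compare to generation 0 (given above):
Generation 1:
000000
001000
001000
011100
001000
000000
010000
000000
Cell (0,1) differs: gen0=1 vs gen1=0 -> NOT a still life.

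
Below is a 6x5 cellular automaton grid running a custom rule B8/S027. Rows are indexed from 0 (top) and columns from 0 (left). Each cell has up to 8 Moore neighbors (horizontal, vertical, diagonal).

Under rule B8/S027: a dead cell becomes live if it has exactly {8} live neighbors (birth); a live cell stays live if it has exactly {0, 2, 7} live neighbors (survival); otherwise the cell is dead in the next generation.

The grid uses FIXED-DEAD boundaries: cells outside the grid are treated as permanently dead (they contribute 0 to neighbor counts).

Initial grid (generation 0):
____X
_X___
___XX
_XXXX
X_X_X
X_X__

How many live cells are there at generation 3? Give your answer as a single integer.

Answer: 4

Derivation:
Simulating step by step:
Generation 0 (given above): 13 live cells
Generation 1: 4 live cells
____X
_X___
_____
_____
X___X
_____
Generation 2: 4 live cells
____X
_X___
_____
_____
X___X
_____
Generation 3: 4 live cells
____X
_X___
_____
_____
X___X
_____
Population at generation 3: 4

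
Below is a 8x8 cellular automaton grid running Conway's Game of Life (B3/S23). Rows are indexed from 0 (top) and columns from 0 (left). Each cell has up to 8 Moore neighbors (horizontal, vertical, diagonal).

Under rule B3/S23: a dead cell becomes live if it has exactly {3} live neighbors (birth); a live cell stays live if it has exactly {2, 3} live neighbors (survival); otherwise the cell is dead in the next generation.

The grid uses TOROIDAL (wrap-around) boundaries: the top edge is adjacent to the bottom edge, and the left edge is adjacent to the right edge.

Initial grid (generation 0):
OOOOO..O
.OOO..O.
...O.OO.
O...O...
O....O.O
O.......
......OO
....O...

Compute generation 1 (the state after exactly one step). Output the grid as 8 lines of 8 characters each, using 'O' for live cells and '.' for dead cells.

Answer: O...OO.O
......O.
.O.O.OOO
O...O...
OO.....O
O.......
.......O
.OO.OOO.

Derivation:
Simulating step by step:
Generation 0 (given above): 22 live cells
Generation 1: 22 live cells
(generation 1 grid is the final answer)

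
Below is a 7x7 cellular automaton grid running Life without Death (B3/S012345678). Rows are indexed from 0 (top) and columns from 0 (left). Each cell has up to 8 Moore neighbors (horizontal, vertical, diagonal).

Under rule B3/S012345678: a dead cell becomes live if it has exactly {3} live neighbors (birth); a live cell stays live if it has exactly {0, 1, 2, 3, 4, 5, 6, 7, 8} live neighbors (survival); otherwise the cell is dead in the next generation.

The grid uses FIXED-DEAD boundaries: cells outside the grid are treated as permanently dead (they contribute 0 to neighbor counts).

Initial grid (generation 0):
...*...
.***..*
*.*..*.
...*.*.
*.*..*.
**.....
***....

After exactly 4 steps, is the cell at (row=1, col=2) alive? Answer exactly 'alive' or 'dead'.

Simulating step by step:
Generation 0 (given above): 18 live cells
Generation 1: 23 live cells
...*...
.****.*
*.*..**
..**.**
*.*.**.
**.....
***....
Generation 2: 26 live cells
...**..
.****.*
*.*..**
..**.**
*.*.***
**.*...
***....
Generation 3: 29 live cells
...***.
.****.*
*.*..**
..**.**
*.*.***
**.***.
***....
Generation 4: 32 live cells
...***.
.****.*
*.*..**
..**.**
*.*.***
**.****
*****..

Cell (1,2) at generation 4: 1 -> alive

Answer: alive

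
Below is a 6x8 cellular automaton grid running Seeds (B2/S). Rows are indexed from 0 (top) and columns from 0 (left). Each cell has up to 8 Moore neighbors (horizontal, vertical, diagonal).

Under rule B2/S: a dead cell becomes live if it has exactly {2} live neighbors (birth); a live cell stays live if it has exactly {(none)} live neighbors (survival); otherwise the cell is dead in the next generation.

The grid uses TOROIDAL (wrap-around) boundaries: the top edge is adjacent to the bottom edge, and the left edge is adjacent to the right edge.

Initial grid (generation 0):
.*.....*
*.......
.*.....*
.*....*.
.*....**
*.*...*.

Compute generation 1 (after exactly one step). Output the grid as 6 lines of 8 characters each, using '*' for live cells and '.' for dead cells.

Simulating step by step:
Generation 0 (given above): 13 live cells
Generation 1: 8 live cells
(generation 1 grid is the final answer)

Answer: ..*...*.
..*...*.
..*...*.
.....*..
........
.....*..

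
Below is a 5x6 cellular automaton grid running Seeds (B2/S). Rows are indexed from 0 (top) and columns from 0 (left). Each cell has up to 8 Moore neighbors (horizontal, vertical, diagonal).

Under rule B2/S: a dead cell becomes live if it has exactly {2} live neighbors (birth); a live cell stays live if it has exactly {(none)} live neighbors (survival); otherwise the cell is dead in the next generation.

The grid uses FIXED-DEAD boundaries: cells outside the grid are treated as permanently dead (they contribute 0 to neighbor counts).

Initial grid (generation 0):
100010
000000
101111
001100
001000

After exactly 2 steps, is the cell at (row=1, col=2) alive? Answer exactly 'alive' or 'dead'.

Answer: dead

Derivation:
Simulating step by step:
Generation 0 (given above): 10 live cells
Generation 1: 4 live cells
000000
101000
000000
000001
010000
Generation 2: 3 live cells
010000
010000
010000
000000
000000

Cell (1,2) at generation 2: 0 -> dead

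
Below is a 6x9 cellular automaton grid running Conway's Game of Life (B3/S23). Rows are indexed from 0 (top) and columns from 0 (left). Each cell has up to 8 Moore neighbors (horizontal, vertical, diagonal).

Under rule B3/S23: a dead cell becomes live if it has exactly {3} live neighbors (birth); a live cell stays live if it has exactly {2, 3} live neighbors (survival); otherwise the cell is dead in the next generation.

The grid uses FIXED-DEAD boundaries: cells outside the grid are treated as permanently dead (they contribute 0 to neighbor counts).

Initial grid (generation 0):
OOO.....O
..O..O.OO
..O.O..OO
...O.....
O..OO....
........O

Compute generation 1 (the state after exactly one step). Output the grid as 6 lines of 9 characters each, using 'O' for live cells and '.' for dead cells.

Simulating step by step:
Generation 0 (given above): 17 live cells
Generation 1: 14 live cells
(generation 1 grid is the final answer)

Answer: .OO....OO
..O...O..
..O.O.OOO
..O......
...OO....
.........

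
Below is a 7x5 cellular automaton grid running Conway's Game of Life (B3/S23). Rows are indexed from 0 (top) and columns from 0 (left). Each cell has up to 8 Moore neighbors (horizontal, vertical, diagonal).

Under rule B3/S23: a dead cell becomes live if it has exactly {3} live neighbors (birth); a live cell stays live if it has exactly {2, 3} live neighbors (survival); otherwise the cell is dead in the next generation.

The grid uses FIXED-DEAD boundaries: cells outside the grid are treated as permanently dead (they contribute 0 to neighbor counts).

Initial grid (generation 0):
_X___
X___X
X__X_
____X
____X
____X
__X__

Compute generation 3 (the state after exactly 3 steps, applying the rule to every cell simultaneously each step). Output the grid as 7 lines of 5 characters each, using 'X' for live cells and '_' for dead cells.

Answer: _____
___X_
__XX_
_XX__
__X__
___X_
_____

Derivation:
Simulating step by step:
Generation 0 (given above): 9 live cells
Generation 1: 9 live cells
_____
XX___
___XX
___XX
___XX
___X_
_____
Generation 2: 7 live cells
_____
_____
__XXX
__X__
__X__
___XX
_____
Generation 3: 7 live cells
(generation 3 grid is the final answer)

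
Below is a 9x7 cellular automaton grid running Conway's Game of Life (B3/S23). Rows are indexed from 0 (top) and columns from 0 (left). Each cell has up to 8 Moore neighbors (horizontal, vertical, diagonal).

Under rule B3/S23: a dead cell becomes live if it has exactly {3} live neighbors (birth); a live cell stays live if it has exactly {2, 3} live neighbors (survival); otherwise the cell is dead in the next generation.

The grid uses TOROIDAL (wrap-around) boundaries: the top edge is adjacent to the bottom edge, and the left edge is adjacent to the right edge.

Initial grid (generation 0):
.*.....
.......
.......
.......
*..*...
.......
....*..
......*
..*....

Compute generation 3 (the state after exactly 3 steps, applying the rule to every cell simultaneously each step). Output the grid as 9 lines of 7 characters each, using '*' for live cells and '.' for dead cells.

Answer: .......
.......
.......
.......
.......
.......
.......
.......
.......

Derivation:
Simulating step by step:
Generation 0 (given above): 6 live cells
Generation 1: 0 live cells
.......
.......
.......
.......
.......
.......
.......
.......
.......
Generation 2: 0 live cells
.......
.......
.......
.......
.......
.......
.......
.......
.......
Generation 3: 0 live cells
(generation 3 grid is the final answer)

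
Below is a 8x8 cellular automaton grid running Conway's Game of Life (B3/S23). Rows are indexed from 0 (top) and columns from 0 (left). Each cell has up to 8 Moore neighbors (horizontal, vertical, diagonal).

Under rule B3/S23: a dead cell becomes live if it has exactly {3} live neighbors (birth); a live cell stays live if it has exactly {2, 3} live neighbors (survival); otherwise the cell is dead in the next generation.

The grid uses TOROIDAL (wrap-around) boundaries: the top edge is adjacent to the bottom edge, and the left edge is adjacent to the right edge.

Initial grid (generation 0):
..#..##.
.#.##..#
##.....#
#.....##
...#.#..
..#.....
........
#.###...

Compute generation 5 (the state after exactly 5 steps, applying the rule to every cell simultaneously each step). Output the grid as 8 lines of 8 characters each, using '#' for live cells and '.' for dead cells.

Answer: ##.....#
........
..##....
.#.##...
.#.#....
..####..
...##.##
####.#..

Derivation:
Simulating step by step:
Generation 0 (given above): 20 live cells
Generation 1: 22 live cells
#....###
.#.###.#
.##.....
.#....#.
......##
........
.##.....
.#####..
Generation 2: 24 live cells
.......#
.#.###.#
.#.####.
###...##
......##
........
.#..#...
...###.#
Generation 3: 18 live cells
..#....#
...#...#
........
.####...
.#....#.
........
...###..
#..####.
Generation 4: 17 live cells
#.#..#.#
........
....#...
.###....
.#.#....
....##..
...#..#.
..#...##
Generation 5: 23 live cells
(generation 5 grid is the final answer)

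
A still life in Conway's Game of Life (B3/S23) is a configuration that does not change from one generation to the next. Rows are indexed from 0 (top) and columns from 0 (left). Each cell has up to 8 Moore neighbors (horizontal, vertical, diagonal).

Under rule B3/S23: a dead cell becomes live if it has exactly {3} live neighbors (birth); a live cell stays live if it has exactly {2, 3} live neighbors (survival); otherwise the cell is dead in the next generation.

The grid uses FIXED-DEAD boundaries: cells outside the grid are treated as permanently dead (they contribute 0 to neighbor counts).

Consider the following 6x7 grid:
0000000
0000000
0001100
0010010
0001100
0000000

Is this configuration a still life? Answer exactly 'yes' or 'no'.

Compute generation 1 and compare to generation 0 (given above):
Generation 1:
0000000
0000000
0001100
0010010
0001100
0000000
The grids are IDENTICAL -> still life.

Answer: yes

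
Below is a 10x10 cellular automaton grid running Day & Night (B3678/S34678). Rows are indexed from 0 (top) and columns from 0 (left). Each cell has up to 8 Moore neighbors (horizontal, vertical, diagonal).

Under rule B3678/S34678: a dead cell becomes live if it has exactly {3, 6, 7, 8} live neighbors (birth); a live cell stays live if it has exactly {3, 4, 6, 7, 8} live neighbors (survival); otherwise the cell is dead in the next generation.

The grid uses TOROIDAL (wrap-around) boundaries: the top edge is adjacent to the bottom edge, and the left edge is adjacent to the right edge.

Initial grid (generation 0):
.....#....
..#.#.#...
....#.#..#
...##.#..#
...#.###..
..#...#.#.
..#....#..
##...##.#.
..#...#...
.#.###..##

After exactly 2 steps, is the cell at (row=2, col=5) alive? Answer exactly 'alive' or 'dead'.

Answer: alive

Derivation:
Simulating step by step:
Generation 0 (given above): 33 live cells
Generation 1: 36 live cells
..#..##...
...#......
....##.#..
...####.#.
..##.####.
...#.##...
.....#.###
.##...#...
..##..#.#.
..#.###...
Generation 2: 37 live cells
.....##...
..........
.....#....
..#######.
..#####...
..#..###.#
..#.##.#..
..##.##..#
..###.#...
.##.#.#...

Cell (2,5) at generation 2: 1 -> alive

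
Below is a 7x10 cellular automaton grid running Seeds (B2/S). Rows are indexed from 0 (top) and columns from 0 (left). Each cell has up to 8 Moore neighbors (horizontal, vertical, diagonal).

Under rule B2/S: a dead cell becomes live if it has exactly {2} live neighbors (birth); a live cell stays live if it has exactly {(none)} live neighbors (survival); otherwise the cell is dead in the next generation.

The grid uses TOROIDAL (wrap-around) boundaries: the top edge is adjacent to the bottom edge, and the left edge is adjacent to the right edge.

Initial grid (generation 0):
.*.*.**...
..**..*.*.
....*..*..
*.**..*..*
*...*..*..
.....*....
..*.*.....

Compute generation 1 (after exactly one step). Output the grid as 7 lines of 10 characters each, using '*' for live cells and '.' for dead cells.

Simulating step by step:
Generation 0 (given above): 21 live cells
Generation 1: 7 live cells
(generation 1 grid is the final answer)

Answer: ..........
.*........
*.........
..........
..*.....*.
.*....*...
.*........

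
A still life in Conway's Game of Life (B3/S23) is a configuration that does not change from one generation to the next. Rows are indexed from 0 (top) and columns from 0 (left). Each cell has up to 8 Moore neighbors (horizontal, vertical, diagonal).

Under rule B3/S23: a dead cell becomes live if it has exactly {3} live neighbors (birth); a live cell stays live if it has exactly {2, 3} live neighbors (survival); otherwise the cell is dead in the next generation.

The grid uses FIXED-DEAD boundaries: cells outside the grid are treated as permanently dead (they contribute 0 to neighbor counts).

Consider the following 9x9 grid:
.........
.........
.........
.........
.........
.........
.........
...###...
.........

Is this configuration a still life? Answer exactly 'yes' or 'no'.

Answer: no

Derivation:
Compute generation 1 and compare to generation 0 (given above):
Generation 1:
.........
.........
.........
.........
.........
.........
....#....
....#....
....#....
Cell (6,4) differs: gen0=0 vs gen1=1 -> NOT a still life.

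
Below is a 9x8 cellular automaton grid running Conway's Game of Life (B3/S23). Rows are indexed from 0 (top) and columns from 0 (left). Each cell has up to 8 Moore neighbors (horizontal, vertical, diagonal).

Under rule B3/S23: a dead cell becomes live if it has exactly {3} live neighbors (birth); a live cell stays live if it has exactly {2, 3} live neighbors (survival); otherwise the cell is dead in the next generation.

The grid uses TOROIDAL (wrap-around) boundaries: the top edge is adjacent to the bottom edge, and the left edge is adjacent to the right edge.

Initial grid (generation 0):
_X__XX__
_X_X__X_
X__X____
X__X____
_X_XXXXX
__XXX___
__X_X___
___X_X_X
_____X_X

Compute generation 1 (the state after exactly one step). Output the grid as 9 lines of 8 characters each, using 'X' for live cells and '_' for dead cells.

Simulating step by step:
Generation 0 (given above): 26 live cells
Generation 1: 31 live cells
(generation 1 grid is the final answer)

Answer: X_X_XX__
XX_X_X__
XX_XX__X
XX_X_XX_
XX___XXX
_X____X_
__X__X__
___X_X__
X____X__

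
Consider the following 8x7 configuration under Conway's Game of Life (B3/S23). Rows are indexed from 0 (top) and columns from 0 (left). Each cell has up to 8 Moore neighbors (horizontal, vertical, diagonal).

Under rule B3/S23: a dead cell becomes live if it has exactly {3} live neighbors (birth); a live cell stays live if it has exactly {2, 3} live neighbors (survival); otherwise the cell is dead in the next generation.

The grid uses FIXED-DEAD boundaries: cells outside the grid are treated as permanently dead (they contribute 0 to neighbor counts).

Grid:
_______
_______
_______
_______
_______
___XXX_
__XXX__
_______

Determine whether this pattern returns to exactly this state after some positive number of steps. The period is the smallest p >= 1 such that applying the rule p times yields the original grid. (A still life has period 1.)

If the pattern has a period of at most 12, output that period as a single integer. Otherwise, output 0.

Simulating and comparing each generation to the original:
Gen 0 (original, given above): 6 live cells
Gen 1: 6 live cells, differs from original
Gen 2: 6 live cells, MATCHES original -> period = 2

Answer: 2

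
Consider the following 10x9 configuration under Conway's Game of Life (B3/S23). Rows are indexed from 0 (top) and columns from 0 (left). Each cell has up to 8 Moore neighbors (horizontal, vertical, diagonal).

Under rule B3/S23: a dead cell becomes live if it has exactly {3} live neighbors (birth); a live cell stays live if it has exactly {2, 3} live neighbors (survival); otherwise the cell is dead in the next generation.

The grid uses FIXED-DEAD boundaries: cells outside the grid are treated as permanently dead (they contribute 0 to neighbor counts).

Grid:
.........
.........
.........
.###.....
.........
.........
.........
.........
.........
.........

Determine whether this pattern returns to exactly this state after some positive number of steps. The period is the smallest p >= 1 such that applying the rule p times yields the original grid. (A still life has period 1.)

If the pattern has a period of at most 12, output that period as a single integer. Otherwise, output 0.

Simulating and comparing each generation to the original:
Gen 0 (original, given above): 3 live cells
Gen 1: 3 live cells, differs from original
Gen 2: 3 live cells, MATCHES original -> period = 2

Answer: 2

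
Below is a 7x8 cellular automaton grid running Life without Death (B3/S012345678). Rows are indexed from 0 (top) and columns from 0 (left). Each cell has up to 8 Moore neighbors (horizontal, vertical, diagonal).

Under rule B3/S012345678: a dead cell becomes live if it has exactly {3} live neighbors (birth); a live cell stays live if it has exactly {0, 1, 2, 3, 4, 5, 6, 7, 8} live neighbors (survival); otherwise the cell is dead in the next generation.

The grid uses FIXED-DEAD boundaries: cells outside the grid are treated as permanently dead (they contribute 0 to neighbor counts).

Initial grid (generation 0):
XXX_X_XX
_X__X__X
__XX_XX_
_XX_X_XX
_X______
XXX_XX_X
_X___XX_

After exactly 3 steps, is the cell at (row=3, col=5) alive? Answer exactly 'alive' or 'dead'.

Answer: dead

Derivation:
Simulating step by step:
Generation 0 (given above): 28 live cells
Generation 1: 36 live cells
XXXXXXXX
XX__X__X
__XX_XX_
_XX_X_XX
_X__X__X
XXX_XX_X
XXX_XXX_
Generation 2: 37 live cells
XXXXXXXX
XX__X__X
X_XX_XX_
_XX_X_XX
_X__X__X
XXX_XX_X
XXX_XXX_
Generation 3: 38 live cells
XXXXXXXX
XX__X__X
X_XX_XX_
XXX_X_XX
_X__X__X
XXX_XX_X
XXX_XXX_

Cell (3,5) at generation 3: 0 -> dead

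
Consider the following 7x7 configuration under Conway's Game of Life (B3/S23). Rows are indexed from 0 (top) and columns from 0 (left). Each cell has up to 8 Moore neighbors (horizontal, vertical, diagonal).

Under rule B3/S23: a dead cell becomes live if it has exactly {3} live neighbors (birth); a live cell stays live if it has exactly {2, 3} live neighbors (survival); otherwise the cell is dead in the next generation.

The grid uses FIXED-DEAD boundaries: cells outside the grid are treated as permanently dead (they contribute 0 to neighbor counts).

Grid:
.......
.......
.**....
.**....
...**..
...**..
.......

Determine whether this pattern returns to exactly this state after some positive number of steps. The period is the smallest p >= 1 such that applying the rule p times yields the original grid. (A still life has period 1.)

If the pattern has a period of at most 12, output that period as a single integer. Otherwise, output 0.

Simulating and comparing each generation to the original:
Gen 0 (original, given above): 8 live cells
Gen 1: 6 live cells, differs from original
Gen 2: 8 live cells, MATCHES original -> period = 2

Answer: 2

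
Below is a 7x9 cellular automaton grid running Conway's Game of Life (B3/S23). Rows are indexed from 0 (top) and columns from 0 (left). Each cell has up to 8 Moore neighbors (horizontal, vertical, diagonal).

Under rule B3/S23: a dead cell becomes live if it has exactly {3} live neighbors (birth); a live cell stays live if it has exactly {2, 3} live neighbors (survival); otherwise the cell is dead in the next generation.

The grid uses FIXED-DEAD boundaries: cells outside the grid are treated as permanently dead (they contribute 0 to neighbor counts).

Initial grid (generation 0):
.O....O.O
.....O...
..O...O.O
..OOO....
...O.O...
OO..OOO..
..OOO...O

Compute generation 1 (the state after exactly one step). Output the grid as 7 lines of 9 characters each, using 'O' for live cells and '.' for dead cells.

Simulating step by step:
Generation 0 (given above): 21 live cells
Generation 1: 16 live cells
(generation 1 grid is the final answer)

Answer: .........
.....OO..
..O.OO...
..O.OO...
.O....O..
.O....O..
.OOOO....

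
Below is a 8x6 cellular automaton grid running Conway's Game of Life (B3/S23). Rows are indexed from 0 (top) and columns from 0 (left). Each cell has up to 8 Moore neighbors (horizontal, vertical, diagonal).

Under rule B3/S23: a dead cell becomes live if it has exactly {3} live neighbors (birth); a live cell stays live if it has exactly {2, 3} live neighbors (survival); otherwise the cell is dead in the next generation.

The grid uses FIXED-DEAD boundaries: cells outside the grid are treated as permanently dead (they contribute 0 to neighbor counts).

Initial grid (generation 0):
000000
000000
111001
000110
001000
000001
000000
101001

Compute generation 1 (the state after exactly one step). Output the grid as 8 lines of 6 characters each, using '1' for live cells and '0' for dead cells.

Simulating step by step:
Generation 0 (given above): 11 live cells
Generation 1: 9 live cells
(generation 1 grid is the final answer)

Answer: 000000
010000
011110
000110
000110
000000
000000
000000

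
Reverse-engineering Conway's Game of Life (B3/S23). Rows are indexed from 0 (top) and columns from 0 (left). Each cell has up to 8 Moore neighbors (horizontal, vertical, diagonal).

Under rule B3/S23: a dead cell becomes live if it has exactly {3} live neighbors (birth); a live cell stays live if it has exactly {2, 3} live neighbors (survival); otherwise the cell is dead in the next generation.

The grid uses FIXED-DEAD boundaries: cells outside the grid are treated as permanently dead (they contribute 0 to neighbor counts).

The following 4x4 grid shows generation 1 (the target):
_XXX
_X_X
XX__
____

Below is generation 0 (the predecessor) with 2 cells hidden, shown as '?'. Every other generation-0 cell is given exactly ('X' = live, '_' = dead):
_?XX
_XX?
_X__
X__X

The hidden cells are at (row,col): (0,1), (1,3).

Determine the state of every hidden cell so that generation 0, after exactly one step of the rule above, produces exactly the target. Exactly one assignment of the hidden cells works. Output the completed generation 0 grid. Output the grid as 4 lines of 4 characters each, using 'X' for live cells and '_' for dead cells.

Answer: __XX
_XX_
_X__
X__X

Derivation:
Hidden generation-0 cells (in order): (0,1), (1,3).
A hidden cell only influences target cells in its own 3x3 neighborhood. Try each of the 2^2 = 4 assignments, step the completed generation 0 forward once under B3/S23, and compare with the target:
  (0,1)=_ (1,3)=_ -> step reproduces the target at every cell -> ACCEPT
  (0,1)=_ (1,3)=X -> step gives (0,2)='_' but target has 'X' -> reject
  (0,1)=X (1,3)=_ -> step gives (0,2)='_' but target has 'X' -> reject
  (0,1)=X (1,3)=X -> step gives (0,2)='_' but target has 'X' -> reject
Unique solution: (0,1)=dead, (1,3)=dead.
Check: live-neighbor counts of every cell in the completed generation 0:
1332
2343
3342
1220
Applying B3/S23 to generation 0 with these counts gives:
_XXX
_X_X
XX__
____
which matches the target exactly.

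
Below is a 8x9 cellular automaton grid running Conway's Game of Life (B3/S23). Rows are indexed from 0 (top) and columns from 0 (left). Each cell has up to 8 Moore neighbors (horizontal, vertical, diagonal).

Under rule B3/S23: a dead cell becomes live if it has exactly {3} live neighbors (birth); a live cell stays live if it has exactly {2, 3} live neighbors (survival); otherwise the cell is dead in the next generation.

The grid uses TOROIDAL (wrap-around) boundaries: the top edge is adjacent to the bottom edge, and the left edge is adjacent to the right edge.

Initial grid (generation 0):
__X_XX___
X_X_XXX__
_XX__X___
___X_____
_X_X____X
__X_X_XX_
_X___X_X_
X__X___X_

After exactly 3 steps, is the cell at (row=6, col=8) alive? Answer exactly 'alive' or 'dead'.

Answer: alive

Derivation:
Simulating step by step:
Generation 0 (given above): 25 live cells
Generation 1: 35 live cells
__X_____X
__X___X__
_XX__XX__
XX_XX____
___XX__X_
XXXXXXXXX
_XXXXX_X_
_XXX_X__X
Generation 2: 20 live cells
X______X_
__XX_XXX_
X___XXX__
XX____X__
_______X_
X________
_________
_____XXXX
Generation 3: 23 live cells
____X____
_X_X___X_
X_XXX___X
XX____XXX
XX______X
_________
______XXX
______XXX

Cell (6,8) at generation 3: 1 -> alive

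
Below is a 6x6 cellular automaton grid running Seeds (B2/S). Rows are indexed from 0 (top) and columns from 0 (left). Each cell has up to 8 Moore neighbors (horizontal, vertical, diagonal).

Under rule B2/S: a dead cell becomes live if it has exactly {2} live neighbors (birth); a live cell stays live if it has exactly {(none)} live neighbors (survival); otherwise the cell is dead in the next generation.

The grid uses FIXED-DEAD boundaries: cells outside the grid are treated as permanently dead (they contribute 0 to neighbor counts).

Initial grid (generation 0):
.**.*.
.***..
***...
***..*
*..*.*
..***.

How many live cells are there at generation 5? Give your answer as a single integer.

Simulating step by step:
Generation 0 (given above): 19 live cells
Generation 1: 5 live cells
*.....
....*.
....*.
......
......
.*...*
Generation 2: 4 live cells
......
...*.*
...*.*
......
......
......
Generation 3: 4 live cells
....*.
..*...
..*...
....*.
......
......
Generation 4: 4 live cells
...*..
.*....
.*....
...*..
......
......
Generation 5: 4 live cells
..*...
*.....
*.....
..*...
......
......
Population at generation 5: 4

Answer: 4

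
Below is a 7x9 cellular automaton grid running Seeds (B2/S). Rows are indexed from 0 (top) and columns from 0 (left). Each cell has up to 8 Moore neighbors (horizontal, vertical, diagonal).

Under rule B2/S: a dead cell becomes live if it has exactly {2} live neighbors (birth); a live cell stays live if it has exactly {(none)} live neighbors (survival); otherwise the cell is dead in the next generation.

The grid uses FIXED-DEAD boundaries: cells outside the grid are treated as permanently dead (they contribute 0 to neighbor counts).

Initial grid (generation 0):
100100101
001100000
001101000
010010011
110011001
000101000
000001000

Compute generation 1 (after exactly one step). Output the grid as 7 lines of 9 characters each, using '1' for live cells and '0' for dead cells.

Simulating step by step:
Generation 0 (given above): 21 live cells
Generation 1: 13 live cells
(generation 1 grid is the final answer)

Answer: 010010010
000001110
000000111
000000000
000000000
111000000
000000100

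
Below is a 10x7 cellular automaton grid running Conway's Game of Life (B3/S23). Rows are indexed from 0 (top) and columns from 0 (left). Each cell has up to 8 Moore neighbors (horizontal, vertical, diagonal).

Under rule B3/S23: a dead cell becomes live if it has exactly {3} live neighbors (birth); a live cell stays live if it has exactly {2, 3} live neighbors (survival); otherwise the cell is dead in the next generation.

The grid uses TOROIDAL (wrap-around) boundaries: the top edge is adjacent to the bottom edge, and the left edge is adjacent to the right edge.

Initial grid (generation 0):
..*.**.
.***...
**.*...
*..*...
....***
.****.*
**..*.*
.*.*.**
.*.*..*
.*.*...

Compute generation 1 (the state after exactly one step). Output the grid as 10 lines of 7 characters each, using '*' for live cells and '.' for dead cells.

Simulating step by step:
Generation 0 (given above): 32 live cells
Generation 1: 24 live cells
(generation 1 grid is the final answer)

Answer: ....*..
*......
*..**..
****.*.
.*....*
.**....
.......
.*.*...
.*.*.**
**.*.*.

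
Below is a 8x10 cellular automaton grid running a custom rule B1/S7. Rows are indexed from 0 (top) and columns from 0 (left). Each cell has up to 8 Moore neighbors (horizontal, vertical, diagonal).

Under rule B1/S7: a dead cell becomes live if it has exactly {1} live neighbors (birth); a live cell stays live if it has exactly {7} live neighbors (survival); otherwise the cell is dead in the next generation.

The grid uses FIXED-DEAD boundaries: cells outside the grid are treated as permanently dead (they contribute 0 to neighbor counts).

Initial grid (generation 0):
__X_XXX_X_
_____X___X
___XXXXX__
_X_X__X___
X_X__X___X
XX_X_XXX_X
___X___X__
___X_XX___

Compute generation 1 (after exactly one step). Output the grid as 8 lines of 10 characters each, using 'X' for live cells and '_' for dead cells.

Answer: _X________
_X________
XX_______X
_________X
__________
__________
_________X
________X_

Derivation:
Simulating step by step:
Generation 0 (given above): 31 live cells
Generation 1: 8 live cells
(generation 1 grid is the final answer)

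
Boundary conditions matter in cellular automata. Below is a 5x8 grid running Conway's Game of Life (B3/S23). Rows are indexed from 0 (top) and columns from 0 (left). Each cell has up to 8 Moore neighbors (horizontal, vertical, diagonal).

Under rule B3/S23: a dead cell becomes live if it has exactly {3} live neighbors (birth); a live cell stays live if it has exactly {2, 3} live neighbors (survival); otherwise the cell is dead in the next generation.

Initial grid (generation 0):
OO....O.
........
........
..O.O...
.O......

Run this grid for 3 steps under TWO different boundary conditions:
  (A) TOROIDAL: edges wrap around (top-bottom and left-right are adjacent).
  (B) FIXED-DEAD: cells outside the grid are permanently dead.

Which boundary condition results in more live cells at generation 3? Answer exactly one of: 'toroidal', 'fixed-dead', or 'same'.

Under TOROIDAL boundary, generation 3:
........
........
........
.O......
O.O.....
Population = 3

Under FIXED-DEAD boundary, generation 3:
........
........
........
........
........
Population = 0

Comparison: toroidal=3, fixed-dead=0 -> toroidal

Answer: toroidal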